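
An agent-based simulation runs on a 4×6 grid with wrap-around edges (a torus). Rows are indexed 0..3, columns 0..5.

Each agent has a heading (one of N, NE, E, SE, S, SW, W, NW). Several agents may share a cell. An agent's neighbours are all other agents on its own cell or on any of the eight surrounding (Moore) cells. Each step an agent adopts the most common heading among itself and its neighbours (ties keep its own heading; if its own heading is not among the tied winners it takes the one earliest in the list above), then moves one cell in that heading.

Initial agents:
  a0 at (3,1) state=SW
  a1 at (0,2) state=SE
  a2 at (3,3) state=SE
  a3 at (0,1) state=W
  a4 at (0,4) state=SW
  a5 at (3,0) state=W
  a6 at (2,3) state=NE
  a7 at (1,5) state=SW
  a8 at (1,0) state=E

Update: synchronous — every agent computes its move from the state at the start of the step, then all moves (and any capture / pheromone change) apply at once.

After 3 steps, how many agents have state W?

3

t=1: a0@(3,0):W a1@(1,3):SE a2@(0,4):SE a3@(0,0):W a4@(1,3):SW a5@(3,5):W a6@(1,4):NE a7@(2,4):SW a8@(1,1):E
t=2: a0@(3,5):W a1@(2,4):SE a2@(1,5):SE a3@(0,5):W a4@(2,2):SW a5@(3,4):W a6@(2,5):SE a7@(3,3):SW a8@(1,2):E
t=3: a0@(3,4):W a1@(3,5):SE a2@(2,0):SE a3@(0,4):W a4@(3,1):SW a5@(3,3):W a6@(3,0):SE a7@(0,2):SW a8@(1,3):E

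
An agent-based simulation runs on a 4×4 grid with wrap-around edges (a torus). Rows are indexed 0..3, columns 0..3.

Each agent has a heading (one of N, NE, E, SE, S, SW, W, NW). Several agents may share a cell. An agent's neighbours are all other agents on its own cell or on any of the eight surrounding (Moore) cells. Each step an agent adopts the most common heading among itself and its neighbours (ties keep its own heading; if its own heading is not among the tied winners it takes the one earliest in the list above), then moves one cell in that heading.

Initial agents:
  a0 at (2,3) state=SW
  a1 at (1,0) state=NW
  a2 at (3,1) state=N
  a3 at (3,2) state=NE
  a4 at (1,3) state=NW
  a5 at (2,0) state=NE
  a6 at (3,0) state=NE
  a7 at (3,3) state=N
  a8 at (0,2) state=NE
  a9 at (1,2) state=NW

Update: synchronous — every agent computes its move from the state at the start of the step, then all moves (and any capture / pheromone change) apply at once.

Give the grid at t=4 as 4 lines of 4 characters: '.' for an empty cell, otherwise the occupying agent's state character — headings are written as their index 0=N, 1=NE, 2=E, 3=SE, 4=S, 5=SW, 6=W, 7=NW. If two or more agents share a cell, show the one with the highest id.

t=1: a0@(1,0):NE a1@(0,3):NW a2@(2,2):NE a3@(2,3):NE a4@(0,2):NW a5@(1,1):NE a6@(2,1):NE a7@(2,0):NE a8@(3,3):NE a9@(0,1):NW
t=2: a0@(0,1):NE a1@(3,2):NW a2@(1,3):NE a3@(1,0):NE a4@(3,1):NW a5@(0,2):NE a6@(1,2):NE a7@(1,1):NE a8@(2,0):NE a9@(3,0):NW
t=3: a0@(3,2):NE a1@(2,1):NW a2@(0,0):NE a3@(0,1):NE a4@(2,0):NW a5@(3,3):NE a6@(0,3):NE a7@(0,2):NE a8@(1,1):NE a9@(2,3):NW
t=4: a0@(2,3):NE a1@(1,0):NW a2@(3,1):NE a3@(3,2):NE a4@(1,3):NW a5@(2,0):NE a6@(3,0):NE a7@(3,3):NE a8@(0,2):NE a9@(1,2):NW

..1.
7.77
1..1
1111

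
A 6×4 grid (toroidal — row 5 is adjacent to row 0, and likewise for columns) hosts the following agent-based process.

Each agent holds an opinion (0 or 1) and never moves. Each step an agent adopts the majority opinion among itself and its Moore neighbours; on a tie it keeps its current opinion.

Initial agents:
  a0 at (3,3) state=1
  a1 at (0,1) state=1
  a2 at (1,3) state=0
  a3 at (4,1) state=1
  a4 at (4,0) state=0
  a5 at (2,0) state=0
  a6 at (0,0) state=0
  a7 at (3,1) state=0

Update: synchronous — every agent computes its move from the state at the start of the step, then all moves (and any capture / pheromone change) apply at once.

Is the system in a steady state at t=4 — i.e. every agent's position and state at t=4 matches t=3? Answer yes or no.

t=1: a0@(3,3):0 a1@(0,1):1 a2@(1,3):0 a3@(4,1):0 a4@(4,0):0 a5@(2,0):0 a6@(0,0):0 a7@(3,1):0
t=2: (unchanged — steady state)

yes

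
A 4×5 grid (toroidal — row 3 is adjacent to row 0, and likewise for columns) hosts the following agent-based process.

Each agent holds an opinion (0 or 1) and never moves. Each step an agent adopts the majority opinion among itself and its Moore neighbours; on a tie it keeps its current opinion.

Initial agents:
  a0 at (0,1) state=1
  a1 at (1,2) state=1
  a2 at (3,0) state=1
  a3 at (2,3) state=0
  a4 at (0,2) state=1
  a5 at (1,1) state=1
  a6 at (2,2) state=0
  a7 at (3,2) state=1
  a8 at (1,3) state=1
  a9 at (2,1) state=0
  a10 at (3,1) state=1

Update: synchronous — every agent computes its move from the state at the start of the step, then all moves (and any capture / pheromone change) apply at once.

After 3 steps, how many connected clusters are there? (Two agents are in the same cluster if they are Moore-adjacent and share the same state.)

1

t=1: a0@(0,1):1 a1@(1,2):1 a2@(3,0):1 a3@(2,3):1 a4@(0,2):1 a5@(1,1):1 a6@(2,2):1 a7@(3,2):1 a8@(1,3):1 a9@(2,1):1 a10@(3,1):1
t=2: (unchanged — steady state)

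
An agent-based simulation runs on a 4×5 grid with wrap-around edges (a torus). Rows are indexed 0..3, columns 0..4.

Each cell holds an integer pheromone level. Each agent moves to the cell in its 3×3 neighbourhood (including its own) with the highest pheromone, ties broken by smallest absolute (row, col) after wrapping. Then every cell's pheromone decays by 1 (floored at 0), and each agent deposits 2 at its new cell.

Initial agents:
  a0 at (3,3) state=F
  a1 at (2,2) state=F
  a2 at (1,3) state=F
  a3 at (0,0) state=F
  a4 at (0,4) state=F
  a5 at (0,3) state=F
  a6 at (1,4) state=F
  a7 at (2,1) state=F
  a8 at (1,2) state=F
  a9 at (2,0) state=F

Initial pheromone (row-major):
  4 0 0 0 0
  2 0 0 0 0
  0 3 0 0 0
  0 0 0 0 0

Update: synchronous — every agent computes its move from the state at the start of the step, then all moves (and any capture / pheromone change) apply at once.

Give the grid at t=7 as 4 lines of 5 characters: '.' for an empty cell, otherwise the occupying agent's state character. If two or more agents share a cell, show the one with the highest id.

t=1: a0@(0,2) a1@(2,1) a2@(0,2) a3@(0,0) a4@(0,0) a5@(0,2) a6@(0,0) a7@(2,1) a8@(2,1) a9@(2,1) | pheromone: 9 0 6 0 0 / 1 0 0 0 0 / 0 10 0 0 0 / 0 0 0 0 0
t=2: a0@(0,2) a1@(2,1) a2@(0,2) a3@(0,0) a4@(0,0) a5@(0,2) a6@(0,0) a7@(2,1) a8@(2,1) a9@(2,1) | pheromone: 14 0 11 0 0 / 0 0 0 0 0 / 0 17 0 0 0 / 0 0 0 0 0
t=3: a0@(0,2) a1@(2,1) a2@(0,2) a3@(0,0) a4@(0,0) a5@(0,2) a6@(0,0) a7@(2,1) a8@(2,1) a9@(2,1) | pheromone: 19 0 16 0 0 / 0 0 0 0 0 / 0 24 0 0 0 / 0 0 0 0 0
t=4: a0@(0,2) a1@(2,1) a2@(0,2) a3@(0,0) a4@(0,0) a5@(0,2) a6@(0,0) a7@(2,1) a8@(2,1) a9@(2,1) | pheromone: 24 0 21 0 0 / 0 0 0 0 0 / 0 31 0 0 0 / 0 0 0 0 0
t=5: a0@(0,2) a1@(2,1) a2@(0,2) a3@(0,0) a4@(0,0) a5@(0,2) a6@(0,0) a7@(2,1) a8@(2,1) a9@(2,1) | pheromone: 29 0 26 0 0 / 0 0 0 0 0 / 0 38 0 0 0 / 0 0 0 0 0
t=6: a0@(0,2) a1@(2,1) a2@(0,2) a3@(0,0) a4@(0,0) a5@(0,2) a6@(0,0) a7@(2,1) a8@(2,1) a9@(2,1) | pheromone: 34 0 31 0 0 / 0 0 0 0 0 / 0 45 0 0 0 / 0 0 0 0 0
t=7: a0@(0,2) a1@(2,1) a2@(0,2) a3@(0,0) a4@(0,0) a5@(0,2) a6@(0,0) a7@(2,1) a8@(2,1) a9@(2,1) | pheromone: 39 0 36 0 0 / 0 0 0 0 0 / 0 52 0 0 0 / 0 0 0 0 0

F.F..
.....
.F...
.....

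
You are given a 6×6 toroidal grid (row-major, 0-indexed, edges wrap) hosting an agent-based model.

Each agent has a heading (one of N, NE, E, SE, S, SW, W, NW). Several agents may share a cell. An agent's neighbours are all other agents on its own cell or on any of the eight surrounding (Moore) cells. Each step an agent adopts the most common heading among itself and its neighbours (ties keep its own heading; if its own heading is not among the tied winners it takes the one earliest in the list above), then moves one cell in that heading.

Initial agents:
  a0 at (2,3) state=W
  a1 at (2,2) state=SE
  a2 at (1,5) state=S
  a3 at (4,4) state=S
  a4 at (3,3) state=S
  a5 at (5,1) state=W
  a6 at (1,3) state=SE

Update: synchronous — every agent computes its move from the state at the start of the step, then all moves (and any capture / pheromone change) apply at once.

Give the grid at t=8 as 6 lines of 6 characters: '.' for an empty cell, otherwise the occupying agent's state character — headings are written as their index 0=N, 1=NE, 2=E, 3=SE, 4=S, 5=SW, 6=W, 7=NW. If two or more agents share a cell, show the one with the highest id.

t=1: a0@(3,4):SE a1@(3,3):SE a2@(2,5):S a3@(5,4):S a4@(4,3):S a5@(5,0):W a6@(2,4):SE
t=2: a0@(4,5):SE a1@(4,4):SE a2@(3,0):SE a3@(0,4):S a4@(5,3):S a5@(5,5):W a6@(3,5):SE
t=3: a0@(5,0):SE a1@(5,5):SE a2@(4,1):SE a3@(1,4):S a4@(0,3):S a5@(0,0):SE a6@(4,0):SE
t=4: a0@(0,1):SE a1@(0,0):SE a2@(5,2):SE a3@(2,4):S a4@(1,3):S a5@(1,1):SE a6@(5,1):SE
t=5: a0@(1,2):SE a1@(1,1):SE a2@(0,3):SE a3@(3,4):S a4@(2,3):S a5@(2,2):SE a6@(0,2):SE
t=6: a0@(2,3):SE a1@(2,2):SE a2@(1,4):SE a3@(4,4):S a4@(3,3):S a5@(3,3):SE a6@(1,3):SE
t=7: a0@(3,4):SE a1@(3,3):SE a2@(2,5):SE a3@(5,4):S a4@(4,4):SE a5@(4,4):SE a6@(2,4):SE
t=8: a0@(4,5):SE a1@(4,4):SE a2@(3,0):SE a3@(0,5):SE a4@(5,5):SE a5@(5,5):SE a6@(3,5):SE

.....3
......
......
3....3
....33
.....3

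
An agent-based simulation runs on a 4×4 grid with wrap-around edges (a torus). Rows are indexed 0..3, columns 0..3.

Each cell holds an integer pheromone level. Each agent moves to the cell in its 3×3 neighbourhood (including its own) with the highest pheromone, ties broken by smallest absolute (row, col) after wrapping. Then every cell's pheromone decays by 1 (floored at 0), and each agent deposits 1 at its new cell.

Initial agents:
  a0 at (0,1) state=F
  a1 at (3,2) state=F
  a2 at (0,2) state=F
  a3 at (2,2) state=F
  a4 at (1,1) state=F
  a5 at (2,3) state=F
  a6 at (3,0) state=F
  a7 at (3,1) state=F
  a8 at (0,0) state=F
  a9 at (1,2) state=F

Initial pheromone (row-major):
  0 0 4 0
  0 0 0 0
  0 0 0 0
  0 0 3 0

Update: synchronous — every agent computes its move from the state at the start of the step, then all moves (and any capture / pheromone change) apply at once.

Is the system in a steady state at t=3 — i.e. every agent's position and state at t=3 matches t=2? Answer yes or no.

yes

t=1: a0@(0,2) a1@(0,2) a2@(0,2) a3@(3,2) a4@(0,2) a5@(3,2) a6@(0,0) a7@(0,2) a8@(0,0) a9@(0,2) | pheromone: 2 0 9 0 / 0 0 0 0 / 0 0 0 0 / 0 0 4 0
t=2: a0@(0,2) a1@(0,2) a2@(0,2) a3@(0,2) a4@(0,2) a5@(0,2) a6@(0,0) a7@(0,2) a8@(0,0) a9@(0,2) | pheromone: 3 0 16 0 / 0 0 0 0 / 0 0 0 0 / 0 0 3 0
t=3: a0@(0,2) a1@(0,2) a2@(0,2) a3@(0,2) a4@(0,2) a5@(0,2) a6@(0,0) a7@(0,2) a8@(0,0) a9@(0,2) | pheromone: 4 0 23 0 / 0 0 0 0 / 0 0 0 0 / 0 0 2 0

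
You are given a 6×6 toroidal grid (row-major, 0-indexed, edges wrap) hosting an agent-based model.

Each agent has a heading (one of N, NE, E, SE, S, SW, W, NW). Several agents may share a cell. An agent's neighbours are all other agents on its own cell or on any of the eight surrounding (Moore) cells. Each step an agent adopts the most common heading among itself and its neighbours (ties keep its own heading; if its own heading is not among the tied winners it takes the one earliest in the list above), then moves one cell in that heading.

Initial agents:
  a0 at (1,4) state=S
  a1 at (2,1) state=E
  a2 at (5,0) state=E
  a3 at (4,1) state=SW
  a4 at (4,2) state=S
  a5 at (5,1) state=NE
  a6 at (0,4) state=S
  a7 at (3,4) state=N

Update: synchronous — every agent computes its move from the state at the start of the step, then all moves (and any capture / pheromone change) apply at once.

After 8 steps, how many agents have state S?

7

t=1: a0@(2,4):S a1@(2,2):E a2@(5,1):E a3@(5,0):SW a4@(5,2):S a5@(4,2):NE a6@(1,4):S a7@(2,4):N
t=2: a0@(3,4):S a1@(2,3):E a2@(5,2):E a3@(0,5):SW a4@(0,2):S a5@(3,3):NE a6@(2,4):S a7@(3,4):S
t=3: a0@(4,4):S a1@(3,3):S a2@(5,3):E a3@(1,4):SW a4@(1,2):S a5@(4,3):S a6@(3,4):S a7@(4,4):S
t=4: a0@(5,4):S a1@(4,3):S a2@(0,3):S a3@(2,3):SW a4@(2,2):S a5@(5,3):S a6@(4,4):S a7@(5,4):S
t=5: a0@(0,4):S a1@(5,3):S a2@(1,3):S a3@(3,2):SW a4@(3,2):S a5@(0,3):S a6@(5,4):S a7@(0,4):S
t=6: a0@(1,4):S a1@(0,3):S a2@(2,3):S a3@(4,1):SW a4@(4,2):S a5@(1,3):S a6@(0,4):S a7@(1,4):S
t=7: a0@(2,4):S a1@(1,3):S a2@(3,3):S a3@(5,0):SW a4@(5,2):S a5@(2,3):S a6@(1,4):S a7@(2,4):S
t=8: a0@(3,4):S a1@(2,3):S a2@(4,3):S a3@(0,5):SW a4@(0,2):S a5@(3,3):S a6@(2,4):S a7@(3,4):S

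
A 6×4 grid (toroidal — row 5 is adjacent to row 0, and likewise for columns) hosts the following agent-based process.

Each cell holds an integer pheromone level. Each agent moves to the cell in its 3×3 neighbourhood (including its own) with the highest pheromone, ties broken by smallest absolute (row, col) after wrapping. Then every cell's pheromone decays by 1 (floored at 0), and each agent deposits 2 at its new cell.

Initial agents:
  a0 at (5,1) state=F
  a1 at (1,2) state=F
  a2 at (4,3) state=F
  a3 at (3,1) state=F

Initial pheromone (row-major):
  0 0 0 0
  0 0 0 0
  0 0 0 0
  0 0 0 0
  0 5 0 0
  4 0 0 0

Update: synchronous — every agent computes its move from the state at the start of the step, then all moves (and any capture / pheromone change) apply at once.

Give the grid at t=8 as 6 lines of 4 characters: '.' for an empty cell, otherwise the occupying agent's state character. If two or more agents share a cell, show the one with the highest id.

....
....
....
....
.F..
....

t=1: a0@(4,1) a1@(0,1) a2@(5,0) a3@(4,1) | pheromone: 0 2 0 0 / 0 0 0 0 / 0 0 0 0 / 0 0 0 0 / 0 8 0 0 / 5 0 0 0
t=2: a0@(4,1) a1@(5,0) a2@(4,1) a3@(4,1) | pheromone: 0 1 0 0 / 0 0 0 0 / 0 0 0 0 / 0 0 0 0 / 0 13 0 0 / 6 0 0 0
t=3: a0@(4,1) a1@(4,1) a2@(4,1) a3@(4,1) | pheromone: 0 0 0 0 / 0 0 0 0 / 0 0 0 0 / 0 0 0 0 / 0 20 0 0 / 5 0 0 0
t=4: a0@(4,1) a1@(4,1) a2@(4,1) a3@(4,1) | pheromone: 0 0 0 0 / 0 0 0 0 / 0 0 0 0 / 0 0 0 0 / 0 27 0 0 / 4 0 0 0
t=5: a0@(4,1) a1@(4,1) a2@(4,1) a3@(4,1) | pheromone: 0 0 0 0 / 0 0 0 0 / 0 0 0 0 / 0 0 0 0 / 0 34 0 0 / 3 0 0 0
t=6: a0@(4,1) a1@(4,1) a2@(4,1) a3@(4,1) | pheromone: 0 0 0 0 / 0 0 0 0 / 0 0 0 0 / 0 0 0 0 / 0 41 0 0 / 2 0 0 0
t=7: a0@(4,1) a1@(4,1) a2@(4,1) a3@(4,1) | pheromone: 0 0 0 0 / 0 0 0 0 / 0 0 0 0 / 0 0 0 0 / 0 48 0 0 / 1 0 0 0
t=8: a0@(4,1) a1@(4,1) a2@(4,1) a3@(4,1) | pheromone: 0 0 0 0 / 0 0 0 0 / 0 0 0 0 / 0 0 0 0 / 0 55 0 0 / 0 0 0 0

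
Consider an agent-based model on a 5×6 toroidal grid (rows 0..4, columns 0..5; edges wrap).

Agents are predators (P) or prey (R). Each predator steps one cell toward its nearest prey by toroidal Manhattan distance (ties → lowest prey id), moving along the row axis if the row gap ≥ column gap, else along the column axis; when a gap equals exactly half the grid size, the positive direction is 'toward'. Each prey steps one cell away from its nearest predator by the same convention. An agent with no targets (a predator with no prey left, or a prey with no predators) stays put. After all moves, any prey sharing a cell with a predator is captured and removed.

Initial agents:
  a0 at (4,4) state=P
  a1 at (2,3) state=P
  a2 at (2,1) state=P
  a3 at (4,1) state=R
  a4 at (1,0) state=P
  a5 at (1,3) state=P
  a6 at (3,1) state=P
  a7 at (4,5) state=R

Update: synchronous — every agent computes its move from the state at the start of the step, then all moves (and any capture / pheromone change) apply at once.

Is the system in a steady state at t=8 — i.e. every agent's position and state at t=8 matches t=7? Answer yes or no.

yes

t=1: a0@(4,5):P a1@(3,3):P a2@(3,1):P a3@(0,1):R a4@(0,0):P a5@(0,3):P a6@(4,1):P a7@(4,0):R
t=2: a0@(4,0):P a1@(4,3):P a2@(4,1):P a4@(0,1):P a5@(0,2):P a6@(0,1):P
t=3: (unchanged — steady state)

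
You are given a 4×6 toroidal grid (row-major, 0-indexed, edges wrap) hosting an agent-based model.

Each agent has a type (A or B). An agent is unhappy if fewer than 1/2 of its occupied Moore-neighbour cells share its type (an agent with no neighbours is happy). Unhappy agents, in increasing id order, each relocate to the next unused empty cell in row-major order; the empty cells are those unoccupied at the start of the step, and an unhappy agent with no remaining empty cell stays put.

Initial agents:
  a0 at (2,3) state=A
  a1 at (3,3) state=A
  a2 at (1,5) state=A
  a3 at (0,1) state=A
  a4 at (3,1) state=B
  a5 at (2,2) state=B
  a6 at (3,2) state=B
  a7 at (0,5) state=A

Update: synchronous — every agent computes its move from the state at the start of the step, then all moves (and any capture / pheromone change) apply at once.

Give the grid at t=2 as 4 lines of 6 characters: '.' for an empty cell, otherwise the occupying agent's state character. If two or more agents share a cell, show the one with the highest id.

ABAA.A
B....A
..B...
......

t=1: a0@(0,0):A a1@(0,2):A a2@(1,5):A a3@(0,3):A a4@(3,1):B a5@(2,2):B a6@(0,4):B a7@(0,5):A
t=2: a0@(0,0):A a1@(0,2):A a2@(1,5):A a3@(0,3):A a4@(0,1):B a5@(2,2):B a6@(1,0):B a7@(0,5):A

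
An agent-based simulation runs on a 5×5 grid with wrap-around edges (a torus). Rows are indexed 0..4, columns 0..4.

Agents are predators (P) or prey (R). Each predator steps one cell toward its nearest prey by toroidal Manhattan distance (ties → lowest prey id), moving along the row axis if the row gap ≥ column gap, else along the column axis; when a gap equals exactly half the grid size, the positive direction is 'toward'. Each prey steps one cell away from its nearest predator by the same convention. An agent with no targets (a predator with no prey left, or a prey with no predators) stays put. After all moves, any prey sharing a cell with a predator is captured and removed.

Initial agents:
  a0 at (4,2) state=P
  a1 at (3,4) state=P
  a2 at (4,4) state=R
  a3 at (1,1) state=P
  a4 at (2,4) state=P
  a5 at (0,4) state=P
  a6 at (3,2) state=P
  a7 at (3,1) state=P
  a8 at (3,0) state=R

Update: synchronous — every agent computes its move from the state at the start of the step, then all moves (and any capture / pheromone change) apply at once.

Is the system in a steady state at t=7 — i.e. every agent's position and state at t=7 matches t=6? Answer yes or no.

no

t=1: a0@(4,3):P a1@(4,4):P a2@(0,4):R a3@(2,1):P a4@(3,4):P a5@(4,4):P a6@(3,1):P a7@(3,0):P
t=2: a0@(0,3):P a1@(0,4):P a2@(1,4):R a3@(1,1):P a4@(4,4):P a5@(0,4):P a6@(4,1):P a7@(4,0):P
t=3: a0@(1,3):P a1@(1,4):P a2@(2,4):R a3@(1,0):P a4@(0,4):P a5@(1,4):P a6@(0,1):P a7@(0,0):P
t=4: a0@(2,3):P a1@(2,4):P a2@(3,4):R a3@(2,0):P a4@(1,4):P a5@(2,4):P a6@(1,1):P a7@(1,0):P
t=5: a0@(3,3):P a1@(3,4):P a2@(4,4):R a3@(3,0):P a4@(2,4):P a5@(3,4):P a6@(2,1):P a7@(2,0):P
t=6: a0@(4,3):P a1@(4,4):P a2@(0,4):R a3@(4,0):P a4@(3,4):P a5@(4,4):P a6@(3,1):P a7@(3,0):P
t=7: a0@(0,3):P a1@(0,4):P a2@(1,4):R a3@(0,0):P a4@(4,4):P a5@(0,4):P a6@(4,1):P a7@(4,0):P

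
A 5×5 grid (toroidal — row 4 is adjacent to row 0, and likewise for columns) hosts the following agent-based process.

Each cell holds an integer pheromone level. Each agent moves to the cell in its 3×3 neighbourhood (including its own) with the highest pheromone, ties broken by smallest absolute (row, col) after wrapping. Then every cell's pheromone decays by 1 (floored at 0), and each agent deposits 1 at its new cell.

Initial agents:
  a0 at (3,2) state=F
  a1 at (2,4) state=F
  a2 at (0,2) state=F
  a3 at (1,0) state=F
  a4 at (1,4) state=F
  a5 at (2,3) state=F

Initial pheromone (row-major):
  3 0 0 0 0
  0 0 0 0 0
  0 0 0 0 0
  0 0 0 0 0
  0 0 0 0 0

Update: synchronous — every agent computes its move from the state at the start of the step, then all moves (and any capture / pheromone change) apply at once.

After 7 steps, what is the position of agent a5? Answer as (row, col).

(0, 0)

t=1: a0@(2,1) a1@(1,0) a2@(0,1) a3@(0,0) a4@(0,0) a5@(1,2) | pheromone: 4 1 0 0 0 / 1 0 1 0 0 / 0 1 0 0 0 / 0 0 0 0 0 / 0 0 0 0 0
t=2: a0@(1,0) a1@(0,0) a2@(0,0) a3@(0,0) a4@(0,0) a5@(0,1) | pheromone: 7 1 0 0 0 / 1 0 0 0 0 / 0 0 0 0 0 / 0 0 0 0 0 / 0 0 0 0 0
t=3: a0@(0,0) a1@(0,0) a2@(0,0) a3@(0,0) a4@(0,0) a5@(0,0) | pheromone: 12 0 0 0 0 / 0 0 0 0 0 / 0 0 0 0 0 / 0 0 0 0 0 / 0 0 0 0 0
t=4: a0@(0,0) a1@(0,0) a2@(0,0) a3@(0,0) a4@(0,0) a5@(0,0) | pheromone: 17 0 0 0 0 / 0 0 0 0 0 / 0 0 0 0 0 / 0 0 0 0 0 / 0 0 0 0 0
t=5: a0@(0,0) a1@(0,0) a2@(0,0) a3@(0,0) a4@(0,0) a5@(0,0) | pheromone: 22 0 0 0 0 / 0 0 0 0 0 / 0 0 0 0 0 / 0 0 0 0 0 / 0 0 0 0 0
t=6: a0@(0,0) a1@(0,0) a2@(0,0) a3@(0,0) a4@(0,0) a5@(0,0) | pheromone: 27 0 0 0 0 / 0 0 0 0 0 / 0 0 0 0 0 / 0 0 0 0 0 / 0 0 0 0 0
t=7: a0@(0,0) a1@(0,0) a2@(0,0) a3@(0,0) a4@(0,0) a5@(0,0) | pheromone: 32 0 0 0 0 / 0 0 0 0 0 / 0 0 0 0 0 / 0 0 0 0 0 / 0 0 0 0 0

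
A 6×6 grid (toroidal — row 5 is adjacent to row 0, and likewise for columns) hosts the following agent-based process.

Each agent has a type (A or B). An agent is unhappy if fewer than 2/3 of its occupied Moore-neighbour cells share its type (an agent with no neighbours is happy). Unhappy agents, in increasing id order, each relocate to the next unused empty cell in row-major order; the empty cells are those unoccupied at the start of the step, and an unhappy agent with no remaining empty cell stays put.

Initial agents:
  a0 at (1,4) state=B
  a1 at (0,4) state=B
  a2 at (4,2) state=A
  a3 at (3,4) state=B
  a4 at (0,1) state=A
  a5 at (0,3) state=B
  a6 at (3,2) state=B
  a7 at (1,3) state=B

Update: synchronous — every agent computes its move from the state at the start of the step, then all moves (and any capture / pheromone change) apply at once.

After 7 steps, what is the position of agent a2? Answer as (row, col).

t=1: a0@(1,4):B a1@(0,4):B a2@(0,0):A a3@(3,4):B a4@(0,1):A a5@(0,3):B a6@(0,2):B a7@(1,3):B
t=2: a0@(1,4):B a1@(0,4):B a2@(0,0):A a3@(3,4):B a4@(0,5):A a5@(0,3):B a6@(0,2):B a7@(1,3):B
t=3: a0@(1,4):B a1@(0,4):B a2@(0,0):A a3@(3,4):B a4@(0,1):A a5@(0,3):B a6@(0,2):B a7@(1,3):B
t=4: a0@(1,4):B a1@(0,4):B a2@(0,0):A a3@(3,4):B a4@(0,5):A a5@(0,3):B a6@(0,2):B a7@(1,3):B
t=5: a0@(1,4):B a1@(0,4):B a2@(0,0):A a3@(3,4):B a4@(0,1):A a5@(0,3):B a6@(0,2):B a7@(1,3):B
t=6: a0@(1,4):B a1@(0,4):B a2@(0,0):A a3@(3,4):B a4@(0,5):A a5@(0,3):B a6@(0,2):B a7@(1,3):B
t=7: a0@(1,4):B a1@(0,4):B a2@(0,0):A a3@(3,4):B a4@(0,1):A a5@(0,3):B a6@(0,2):B a7@(1,3):B

(0, 0)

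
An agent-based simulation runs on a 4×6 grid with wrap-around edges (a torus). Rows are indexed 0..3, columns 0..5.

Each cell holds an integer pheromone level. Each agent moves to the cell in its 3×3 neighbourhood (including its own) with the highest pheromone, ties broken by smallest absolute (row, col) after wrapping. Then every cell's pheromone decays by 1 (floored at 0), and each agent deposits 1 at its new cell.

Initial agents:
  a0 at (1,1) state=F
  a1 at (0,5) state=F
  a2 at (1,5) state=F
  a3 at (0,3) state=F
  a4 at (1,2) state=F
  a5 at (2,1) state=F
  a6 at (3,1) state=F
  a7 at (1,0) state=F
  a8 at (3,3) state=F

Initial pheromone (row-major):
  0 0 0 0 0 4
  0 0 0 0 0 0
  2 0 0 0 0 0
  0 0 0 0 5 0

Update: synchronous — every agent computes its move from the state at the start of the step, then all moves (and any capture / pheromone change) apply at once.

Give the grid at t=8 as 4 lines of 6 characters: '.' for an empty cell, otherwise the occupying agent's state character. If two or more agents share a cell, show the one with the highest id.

.F....
......
F.....
....F.

t=1: a0@(2,0) a1@(3,4) a2@(0,5) a3@(3,4) a4@(0,1) a5@(2,0) a6@(2,0) a7@(0,5) a8@(3,4) | pheromone: 0 1 0 0 0 5 / 0 0 0 0 0 0 / 4 0 0 0 0 0 / 0 0 0 0 7 0
t=2: a0@(2,0) a1@(3,4) a2@(3,4) a3@(3,4) a4@(0,1) a5@(2,0) a6@(2,0) a7@(3,4) a8@(3,4) | pheromone: 0 1 0 0 0 4 / 0 0 0 0 0 0 / 6 0 0 0 0 0 / 0 0 0 0 11 0
t=3: a0@(2,0) a1@(3,4) a2@(3,4) a3@(3,4) a4@(0,1) a5@(2,0) a6@(2,0) a7@(3,4) a8@(3,4) | pheromone: 0 1 0 0 0 3 / 0 0 0 0 0 0 / 8 0 0 0 0 0 / 0 0 0 0 15 0
t=4: a0@(2,0) a1@(3,4) a2@(3,4) a3@(3,4) a4@(0,1) a5@(2,0) a6@(2,0) a7@(3,4) a8@(3,4) | pheromone: 0 1 0 0 0 2 / 0 0 0 0 0 0 / 10 0 0 0 0 0 / 0 0 0 0 19 0
t=5: a0@(2,0) a1@(3,4) a2@(3,4) a3@(3,4) a4@(0,1) a5@(2,0) a6@(2,0) a7@(3,4) a8@(3,4) | pheromone: 0 1 0 0 0 1 / 0 0 0 0 0 0 / 12 0 0 0 0 0 / 0 0 0 0 23 0
t=6: a0@(2,0) a1@(3,4) a2@(3,4) a3@(3,4) a4@(0,1) a5@(2,0) a6@(2,0) a7@(3,4) a8@(3,4) | pheromone: 0 1 0 0 0 0 / 0 0 0 0 0 0 / 14 0 0 0 0 0 / 0 0 0 0 27 0
t=7: a0@(2,0) a1@(3,4) a2@(3,4) a3@(3,4) a4@(0,1) a5@(2,0) a6@(2,0) a7@(3,4) a8@(3,4) | pheromone: 0 1 0 0 0 0 / 0 0 0 0 0 0 / 16 0 0 0 0 0 / 0 0 0 0 31 0
t=8: a0@(2,0) a1@(3,4) a2@(3,4) a3@(3,4) a4@(0,1) a5@(2,0) a6@(2,0) a7@(3,4) a8@(3,4) | pheromone: 0 1 0 0 0 0 / 0 0 0 0 0 0 / 18 0 0 0 0 0 / 0 0 0 0 35 0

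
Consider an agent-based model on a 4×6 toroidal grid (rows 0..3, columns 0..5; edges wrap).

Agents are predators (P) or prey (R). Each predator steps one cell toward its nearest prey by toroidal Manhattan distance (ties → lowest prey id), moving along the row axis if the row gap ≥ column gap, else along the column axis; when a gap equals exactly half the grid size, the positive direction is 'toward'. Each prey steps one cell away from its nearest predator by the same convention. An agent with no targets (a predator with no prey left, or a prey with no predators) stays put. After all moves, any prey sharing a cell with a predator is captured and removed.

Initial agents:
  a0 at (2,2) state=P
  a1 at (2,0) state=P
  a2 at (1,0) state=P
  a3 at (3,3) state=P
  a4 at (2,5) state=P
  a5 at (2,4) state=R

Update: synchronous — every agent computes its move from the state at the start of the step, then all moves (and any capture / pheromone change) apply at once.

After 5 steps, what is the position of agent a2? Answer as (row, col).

t=1: a0@(2,3):P a1@(2,5):P a2@(1,5):P a3@(2,3):P a4@(2,4):P
t=2: (unchanged — steady state)

(1, 5)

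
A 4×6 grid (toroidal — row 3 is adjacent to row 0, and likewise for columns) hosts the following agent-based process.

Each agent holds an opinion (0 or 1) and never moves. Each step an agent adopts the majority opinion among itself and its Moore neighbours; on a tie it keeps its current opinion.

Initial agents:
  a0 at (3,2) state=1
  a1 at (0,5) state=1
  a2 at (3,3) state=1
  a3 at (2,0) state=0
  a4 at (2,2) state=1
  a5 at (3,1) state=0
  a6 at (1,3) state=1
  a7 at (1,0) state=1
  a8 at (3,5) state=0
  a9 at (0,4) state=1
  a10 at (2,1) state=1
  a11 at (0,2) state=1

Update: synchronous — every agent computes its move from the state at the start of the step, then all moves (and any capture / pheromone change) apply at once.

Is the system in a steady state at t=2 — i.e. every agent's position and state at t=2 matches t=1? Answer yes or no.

t=1: a0@(3,2):1 a1@(0,5):1 a2@(3,3):1 a3@(2,0):0 a4@(2,2):1 a5@(3,1):1 a6@(1,3):1 a7@(1,0):1 a8@(3,5):0 a9@(0,4):1 a10@(2,1):1 a11@(0,2):1
t=2: a0@(3,2):1 a1@(0,5):1 a2@(3,3):1 a3@(2,0):1 a4@(2,2):1 a5@(3,1):1 a6@(1,3):1 a7@(1,0):1 a8@(3,5):0 a9@(0,4):1 a10@(2,1):1 a11@(0,2):1

no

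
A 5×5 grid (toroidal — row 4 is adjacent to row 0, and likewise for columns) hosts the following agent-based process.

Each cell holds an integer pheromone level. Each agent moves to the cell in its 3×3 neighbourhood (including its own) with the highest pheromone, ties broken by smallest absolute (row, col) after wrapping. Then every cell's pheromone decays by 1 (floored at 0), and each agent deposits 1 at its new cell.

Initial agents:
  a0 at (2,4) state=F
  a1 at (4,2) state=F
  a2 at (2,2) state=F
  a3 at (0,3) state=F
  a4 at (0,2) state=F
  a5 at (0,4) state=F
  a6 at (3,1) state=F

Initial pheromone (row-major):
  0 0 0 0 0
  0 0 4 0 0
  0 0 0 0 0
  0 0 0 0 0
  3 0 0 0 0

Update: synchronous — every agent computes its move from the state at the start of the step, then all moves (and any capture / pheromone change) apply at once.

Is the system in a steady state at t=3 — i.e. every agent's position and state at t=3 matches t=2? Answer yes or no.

no

t=1: a0@(1,0) a1@(0,1) a2@(1,2) a3@(1,2) a4@(1,2) a5@(4,0) a6@(4,0) | pheromone: 0 1 0 0 0 / 1 0 6 0 0 / 0 0 0 0 0 / 0 0 0 0 0 / 4 0 0 0 0
t=2: a0@(0,1) a1@(1,2) a2@(1,2) a3@(1,2) a4@(1,2) a5@(4,0) a6@(4,0) | pheromone: 0 1 0 0 0 / 0 0 9 0 0 / 0 0 0 0 0 / 0 0 0 0 0 / 5 0 0 0 0
t=3: a0@(1,2) a1@(1,2) a2@(1,2) a3@(1,2) a4@(1,2) a5@(4,0) a6@(4,0) | pheromone: 0 0 0 0 0 / 0 0 13 0 0 / 0 0 0 0 0 / 0 0 0 0 0 / 6 0 0 0 0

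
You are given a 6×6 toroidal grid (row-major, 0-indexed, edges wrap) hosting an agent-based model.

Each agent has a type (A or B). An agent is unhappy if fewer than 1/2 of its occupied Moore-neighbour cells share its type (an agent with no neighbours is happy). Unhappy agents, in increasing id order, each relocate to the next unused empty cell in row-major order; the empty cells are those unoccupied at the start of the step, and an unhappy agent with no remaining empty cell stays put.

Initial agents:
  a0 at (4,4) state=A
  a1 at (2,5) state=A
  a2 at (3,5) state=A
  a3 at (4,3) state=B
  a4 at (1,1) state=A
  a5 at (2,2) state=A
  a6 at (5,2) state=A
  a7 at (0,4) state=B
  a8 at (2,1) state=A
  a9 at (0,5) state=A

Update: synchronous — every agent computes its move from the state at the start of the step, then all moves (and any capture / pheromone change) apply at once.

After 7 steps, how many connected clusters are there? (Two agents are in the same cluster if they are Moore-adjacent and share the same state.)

3

t=1: a0@(4,4):A a1@(2,5):A a2@(3,5):A a3@(0,0):B a4@(1,1):A a5@(2,2):A a6@(0,1):A a7@(0,2):B a8@(2,1):A a9@(0,3):A
t=2: a0@(4,4):A a1@(2,5):A a2@(3,5):A a3@(0,4):B a4@(1,1):A a5@(2,2):A a6@(0,5):A a7@(1,0):B a8@(2,1):A a9@(1,2):A
t=3: a0@(4,4):A a1@(2,5):A a2@(3,5):A a3@(0,0):B a4@(1,1):A a5@(2,2):A a6@(0,1):A a7@(0,2):B a8@(2,1):A a9@(1,2):A
t=4: a0@(4,4):A a1@(2,5):A a2@(3,5):A a3@(0,3):B a4@(1,1):A a5@(2,2):A a6@(0,1):A a7@(0,4):B a8@(2,1):A a9@(1,2):A
t=5: (unchanged — steady state)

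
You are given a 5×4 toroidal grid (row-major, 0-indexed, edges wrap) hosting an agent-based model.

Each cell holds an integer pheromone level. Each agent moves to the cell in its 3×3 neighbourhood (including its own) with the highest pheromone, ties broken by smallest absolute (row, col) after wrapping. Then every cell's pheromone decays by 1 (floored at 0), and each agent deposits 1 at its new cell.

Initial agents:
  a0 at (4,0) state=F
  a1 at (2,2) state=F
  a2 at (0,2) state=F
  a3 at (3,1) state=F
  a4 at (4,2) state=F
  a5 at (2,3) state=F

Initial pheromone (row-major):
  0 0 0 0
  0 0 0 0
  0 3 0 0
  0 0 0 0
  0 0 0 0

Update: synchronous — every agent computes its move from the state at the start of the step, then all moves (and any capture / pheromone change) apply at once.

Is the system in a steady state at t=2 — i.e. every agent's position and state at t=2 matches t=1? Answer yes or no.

t=1: a0@(0,0) a1@(2,1) a2@(0,1) a3@(2,1) a4@(0,1) a5@(1,0) | pheromone: 1 2 0 0 / 1 0 0 0 / 0 4 0 0 / 0 0 0 0 / 0 0 0 0
t=2: a0@(0,1) a1@(2,1) a2@(0,1) a3@(2,1) a4@(0,1) a5@(2,1) | pheromone: 0 4 0 0 / 0 0 0 0 / 0 6 0 0 / 0 0 0 0 / 0 0 0 0

no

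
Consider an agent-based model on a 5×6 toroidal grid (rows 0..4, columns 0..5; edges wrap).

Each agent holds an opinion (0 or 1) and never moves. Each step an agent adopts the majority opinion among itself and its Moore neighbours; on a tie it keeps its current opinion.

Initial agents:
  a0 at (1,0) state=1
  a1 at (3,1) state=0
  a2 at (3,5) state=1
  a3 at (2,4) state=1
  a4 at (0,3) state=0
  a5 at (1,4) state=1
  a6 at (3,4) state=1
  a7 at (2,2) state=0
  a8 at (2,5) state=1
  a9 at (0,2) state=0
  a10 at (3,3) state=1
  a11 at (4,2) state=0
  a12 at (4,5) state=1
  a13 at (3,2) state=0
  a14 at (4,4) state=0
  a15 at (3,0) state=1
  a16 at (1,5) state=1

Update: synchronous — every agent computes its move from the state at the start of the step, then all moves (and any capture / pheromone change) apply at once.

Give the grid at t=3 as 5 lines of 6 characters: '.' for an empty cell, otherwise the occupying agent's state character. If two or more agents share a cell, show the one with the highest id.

..00..
1...11
..0.11
100011
..0.11

t=1: a0@(1,0):1 a1@(3,1):0 a2@(3,5):1 a3@(2,4):1 a4@(0,3):0 a5@(1,4):1 a6@(3,4):1 a7@(2,2):0 a8@(2,5):1 a9@(0,2):0 a10@(3,3):0 a11@(4,2):0 a12@(4,5):1 a13@(3,2):0 a14@(4,4):1 a15@(3,0):1 a16@(1,5):1
t=2: (unchanged — steady state)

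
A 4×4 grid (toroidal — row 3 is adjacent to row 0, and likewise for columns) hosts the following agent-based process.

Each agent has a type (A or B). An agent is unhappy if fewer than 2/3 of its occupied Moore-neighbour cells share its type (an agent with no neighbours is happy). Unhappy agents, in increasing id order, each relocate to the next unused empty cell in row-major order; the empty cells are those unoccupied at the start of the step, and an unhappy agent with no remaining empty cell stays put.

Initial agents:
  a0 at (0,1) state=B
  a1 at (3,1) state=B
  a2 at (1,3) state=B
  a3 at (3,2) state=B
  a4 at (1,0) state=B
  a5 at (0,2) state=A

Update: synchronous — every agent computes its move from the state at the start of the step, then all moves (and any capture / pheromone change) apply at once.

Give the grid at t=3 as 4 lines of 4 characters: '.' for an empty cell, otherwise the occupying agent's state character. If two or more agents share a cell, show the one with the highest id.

BB.A
B...
....
.BB.

t=1: a0@(0,1):B a1@(3,1):B a2@(0,0):B a3@(3,2):B a4@(1,0):B a5@(0,3):A
t=2: a0@(0,1):B a1@(3,1):B a2@(0,0):B a3@(3,2):B a4@(1,0):B a5@(0,2):A
t=3: a0@(0,1):B a1@(3,1):B a2@(0,0):B a3@(3,2):B a4@(1,0):B a5@(0,3):A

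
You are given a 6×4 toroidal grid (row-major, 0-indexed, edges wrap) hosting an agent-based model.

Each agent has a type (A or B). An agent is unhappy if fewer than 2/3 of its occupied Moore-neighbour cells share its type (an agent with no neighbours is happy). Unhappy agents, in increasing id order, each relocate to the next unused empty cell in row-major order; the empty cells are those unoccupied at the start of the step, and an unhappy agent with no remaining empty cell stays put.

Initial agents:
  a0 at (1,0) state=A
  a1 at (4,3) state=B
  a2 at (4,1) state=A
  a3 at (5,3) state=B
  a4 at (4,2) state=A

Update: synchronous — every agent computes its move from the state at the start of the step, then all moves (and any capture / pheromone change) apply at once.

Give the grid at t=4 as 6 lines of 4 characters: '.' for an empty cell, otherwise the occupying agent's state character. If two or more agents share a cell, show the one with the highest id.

...A
B.BA
....
....
.A..
....

t=1: a0@(1,0):A a1@(0,0):B a2@(4,1):A a3@(0,1):B a4@(0,2):A
t=2: a0@(0,3):A a1@(1,1):B a2@(4,1):A a3@(1,2):B a4@(1,3):A
t=3: a0@(0,0):A a1@(1,1):B a2@(4,1):A a3@(0,1):B a4@(0,2):A
t=4: a0@(0,3):A a1@(1,0):B a2@(4,1):A a3@(1,2):B a4@(1,3):A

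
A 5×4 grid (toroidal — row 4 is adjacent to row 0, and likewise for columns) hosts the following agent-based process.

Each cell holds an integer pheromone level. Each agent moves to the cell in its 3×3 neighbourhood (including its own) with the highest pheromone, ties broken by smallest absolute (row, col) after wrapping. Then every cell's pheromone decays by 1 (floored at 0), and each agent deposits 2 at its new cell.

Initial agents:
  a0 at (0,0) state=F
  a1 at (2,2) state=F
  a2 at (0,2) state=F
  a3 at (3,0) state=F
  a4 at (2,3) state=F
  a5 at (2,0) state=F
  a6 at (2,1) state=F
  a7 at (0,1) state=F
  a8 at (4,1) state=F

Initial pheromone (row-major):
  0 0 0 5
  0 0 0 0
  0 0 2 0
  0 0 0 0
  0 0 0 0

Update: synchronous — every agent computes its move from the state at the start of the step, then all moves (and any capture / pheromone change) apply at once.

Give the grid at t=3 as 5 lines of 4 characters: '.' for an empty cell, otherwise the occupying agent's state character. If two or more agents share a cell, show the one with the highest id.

t=1: a0@(0,3) a1@(2,2) a2@(0,3) a3@(2,0) a4@(2,2) a5@(1,0) a6@(2,2) a7@(0,0) a8@(0,0) | pheromone: 4 0 0 8 / 2 0 0 0 / 2 0 7 0 / 0 0 0 0 / 0 0 0 0
t=2: a0@(0,3) a1@(2,2) a2@(0,3) a3@(1,0) a4@(2,2) a5@(0,3) a6@(2,2) a7@(0,3) a8@(0,3) | pheromone: 3 0 0 17 / 3 0 0 0 / 1 0 12 0 / 0 0 0 0 / 0 0 0 0
t=3: a0@(0,3) a1@(2,2) a2@(0,3) a3@(0,3) a4@(2,2) a5@(0,3) a6@(2,2) a7@(0,3) a8@(0,3) | pheromone: 2 0 0 28 / 2 0 0 0 / 0 0 17 0 / 0 0 0 0 / 0 0 0 0

...F
....
..F.
....
....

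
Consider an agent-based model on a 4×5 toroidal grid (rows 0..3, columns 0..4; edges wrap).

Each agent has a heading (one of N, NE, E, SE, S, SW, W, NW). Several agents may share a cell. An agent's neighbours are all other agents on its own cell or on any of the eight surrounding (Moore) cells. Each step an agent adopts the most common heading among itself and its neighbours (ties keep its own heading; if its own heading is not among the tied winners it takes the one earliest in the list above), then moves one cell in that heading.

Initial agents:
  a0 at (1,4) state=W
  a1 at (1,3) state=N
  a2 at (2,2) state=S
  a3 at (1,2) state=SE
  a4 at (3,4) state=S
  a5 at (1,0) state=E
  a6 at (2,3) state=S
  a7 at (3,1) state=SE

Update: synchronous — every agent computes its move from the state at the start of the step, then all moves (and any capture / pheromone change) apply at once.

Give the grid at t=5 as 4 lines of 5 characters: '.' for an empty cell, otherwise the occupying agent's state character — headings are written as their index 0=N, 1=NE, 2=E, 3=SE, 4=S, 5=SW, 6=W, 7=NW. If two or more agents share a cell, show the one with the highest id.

..4.4
...4.
..44.
..44.

t=1: a0@(1,3):W a1@(2,3):S a2@(3,2):S a3@(2,2):S a4@(0,4):S a5@(1,1):E a6@(3,3):S a7@(0,2):SE
t=2: a0@(2,3):S a1@(3,3):S a2@(0,2):S a3@(3,2):S a4@(1,4):S a5@(1,2):E a6@(0,3):S a7@(1,2):S
t=3: a0@(3,3):S a1@(0,3):S a2@(1,2):S a3@(0,2):S a4@(2,4):S a5@(2,2):S a6@(1,3):S a7@(2,2):S
t=4: a0@(0,3):S a1@(1,3):S a2@(2,2):S a3@(1,2):S a4@(3,4):S a5@(3,2):S a6@(2,3):S a7@(3,2):S
t=5: a0@(1,3):S a1@(2,3):S a2@(3,2):S a3@(2,2):S a4@(0,4):S a5@(0,2):S a6@(3,3):S a7@(0,2):S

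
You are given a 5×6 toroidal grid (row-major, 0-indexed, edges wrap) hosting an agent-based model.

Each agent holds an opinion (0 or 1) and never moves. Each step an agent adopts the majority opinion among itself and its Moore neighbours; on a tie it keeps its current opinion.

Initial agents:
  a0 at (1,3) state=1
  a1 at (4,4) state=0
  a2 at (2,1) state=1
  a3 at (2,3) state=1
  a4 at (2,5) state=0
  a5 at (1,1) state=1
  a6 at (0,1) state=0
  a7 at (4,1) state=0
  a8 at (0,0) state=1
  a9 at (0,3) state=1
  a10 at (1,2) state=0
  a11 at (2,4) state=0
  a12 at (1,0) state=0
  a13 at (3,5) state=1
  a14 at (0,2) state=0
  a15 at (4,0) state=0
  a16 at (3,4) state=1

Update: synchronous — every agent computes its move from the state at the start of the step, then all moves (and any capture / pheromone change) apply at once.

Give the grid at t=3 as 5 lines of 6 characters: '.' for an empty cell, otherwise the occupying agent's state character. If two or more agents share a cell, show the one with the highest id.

t=1: a0@(1,3):1 a1@(4,4):1 a2@(2,1):1 a3@(2,3):1 a4@(2,5):0 a5@(1,1):0 a6@(0,1):0 a7@(4,1):0 a8@(0,0):0 a9@(0,3):0 a10@(1,2):1 a11@(2,4):1 a12@(1,0):0 a13@(3,5):0 a14@(0,2):0 a15@(4,0):0 a16@(3,4):1
t=2: a0@(1,3):1 a1@(4,4):1 a2@(2,1):1 a3@(2,3):1 a4@(2,5):0 a5@(1,1):0 a6@(0,1):0 a7@(4,1):0 a8@(0,0):0 a9@(0,3):1 a10@(1,2):1 a11@(2,4):1 a12@(1,0):0 a13@(3,5):0 a14@(0,2):0 a15@(4,0):0 a16@(3,4):1
t=3: (unchanged — steady state)

0001..
0011..
.1.110
....10
00..1.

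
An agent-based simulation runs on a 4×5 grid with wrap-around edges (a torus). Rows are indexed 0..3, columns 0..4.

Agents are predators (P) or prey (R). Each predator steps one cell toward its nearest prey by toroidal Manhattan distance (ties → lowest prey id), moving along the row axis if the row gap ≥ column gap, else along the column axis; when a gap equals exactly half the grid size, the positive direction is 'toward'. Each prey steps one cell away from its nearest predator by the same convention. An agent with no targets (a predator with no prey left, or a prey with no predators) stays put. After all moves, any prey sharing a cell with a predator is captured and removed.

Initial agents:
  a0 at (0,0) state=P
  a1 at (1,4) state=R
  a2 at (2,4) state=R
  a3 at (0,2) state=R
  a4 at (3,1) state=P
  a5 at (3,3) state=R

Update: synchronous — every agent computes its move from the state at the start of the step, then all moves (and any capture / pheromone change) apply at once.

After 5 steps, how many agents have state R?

t=1: a0@(1,0):P a1@(2,4):R a2@(1,4):R a3@(0,3):R a4@(0,1):P a5@(3,4):R
t=2: a0@(1,4):P a1@(3,4):R a2@(1,3):R a3@(0,4):R a4@(0,2):P a5@(2,4):R
t=3: a0@(1,3):P a1@(2,4):R a3@(3,4):R a4@(1,2):P a5@(3,4):R
t=4: a0@(2,3):P a1@(3,4):R a3@(2,4):R a4@(1,3):P a5@(2,4):R
t=5: a0@(2,4):P a1@(0,4):R a3@(2,0):R a4@(2,3):P a5@(2,0):R

3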